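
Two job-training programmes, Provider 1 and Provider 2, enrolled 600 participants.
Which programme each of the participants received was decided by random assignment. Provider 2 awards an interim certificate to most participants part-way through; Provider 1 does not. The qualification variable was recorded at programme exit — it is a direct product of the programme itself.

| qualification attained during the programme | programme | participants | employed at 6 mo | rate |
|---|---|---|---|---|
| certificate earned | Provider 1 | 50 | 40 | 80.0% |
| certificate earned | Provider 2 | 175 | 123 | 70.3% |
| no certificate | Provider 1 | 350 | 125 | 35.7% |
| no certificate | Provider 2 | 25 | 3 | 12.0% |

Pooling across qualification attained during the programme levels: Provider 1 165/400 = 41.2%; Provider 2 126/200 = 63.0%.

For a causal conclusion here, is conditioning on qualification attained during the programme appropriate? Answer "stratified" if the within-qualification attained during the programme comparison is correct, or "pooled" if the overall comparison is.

Qualification attained during the programme is recorded after the programme and is itself shifted by it — it sits on the causal path from programme to outcome. Conditioning on a mediator would strip out part of the effect we want; the pooled comparison gives the total causal effect.
Pooled: Provider 1 41.2% vs Provider 2 63.0%; Provider 2 is higher overall.

pooled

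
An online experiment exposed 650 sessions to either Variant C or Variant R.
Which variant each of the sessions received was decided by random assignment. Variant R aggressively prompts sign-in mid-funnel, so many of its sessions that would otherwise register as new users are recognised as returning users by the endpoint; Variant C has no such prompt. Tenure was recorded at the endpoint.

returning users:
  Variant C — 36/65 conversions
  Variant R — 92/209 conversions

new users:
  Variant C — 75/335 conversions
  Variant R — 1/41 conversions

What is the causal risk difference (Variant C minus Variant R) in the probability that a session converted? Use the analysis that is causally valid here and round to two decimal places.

Stratifying would compare variants among sessions the variants themselves sorted into user tenure groups — a form of selection on an intermediate. The unconditioned pooled rates give the total causal effect.
The causal difference is the pooled difference: 0.278 − 0.372 = -0.095.

-0.09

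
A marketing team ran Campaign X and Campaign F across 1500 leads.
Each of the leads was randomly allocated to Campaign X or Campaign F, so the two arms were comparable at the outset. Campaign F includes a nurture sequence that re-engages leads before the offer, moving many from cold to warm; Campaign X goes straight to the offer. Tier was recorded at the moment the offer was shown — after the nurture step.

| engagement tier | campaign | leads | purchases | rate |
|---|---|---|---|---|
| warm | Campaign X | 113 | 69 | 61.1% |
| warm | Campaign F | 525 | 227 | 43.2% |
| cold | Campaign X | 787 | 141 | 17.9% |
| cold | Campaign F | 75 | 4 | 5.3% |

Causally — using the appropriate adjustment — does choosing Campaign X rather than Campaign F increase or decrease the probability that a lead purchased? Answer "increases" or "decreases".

Campaign X is higher inside every engagement tier stratum but Campaign F is higher in aggregate. Whether to stratify depends on how engagement tier relates to the campaign.
The distribution of engagement tier is itself part of what the campaign does — it is an intermediate outcome. Holding it fixed would remove that part of the effect; the total effect is the pooled difference.
Pooled: Campaign X 23.3% vs Campaign F 38.5%; Campaign F is higher overall.

decreases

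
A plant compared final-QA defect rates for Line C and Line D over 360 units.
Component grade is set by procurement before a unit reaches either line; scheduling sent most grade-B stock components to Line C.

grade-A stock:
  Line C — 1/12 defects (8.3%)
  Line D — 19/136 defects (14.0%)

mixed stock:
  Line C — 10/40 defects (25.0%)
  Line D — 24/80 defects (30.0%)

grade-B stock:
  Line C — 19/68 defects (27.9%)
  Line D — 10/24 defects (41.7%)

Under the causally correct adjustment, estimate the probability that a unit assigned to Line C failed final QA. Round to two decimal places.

Component grade differs across lines for reasons unrelated to any effect of the line itself, and it separately predicts the outcome — a classic confounder. We must compare within component grade levels.
Standardising Line C to the population component grade mix: 0.411·1/12 + 0.333·10/40 + 0.256·19/68 = 0.189.

0.19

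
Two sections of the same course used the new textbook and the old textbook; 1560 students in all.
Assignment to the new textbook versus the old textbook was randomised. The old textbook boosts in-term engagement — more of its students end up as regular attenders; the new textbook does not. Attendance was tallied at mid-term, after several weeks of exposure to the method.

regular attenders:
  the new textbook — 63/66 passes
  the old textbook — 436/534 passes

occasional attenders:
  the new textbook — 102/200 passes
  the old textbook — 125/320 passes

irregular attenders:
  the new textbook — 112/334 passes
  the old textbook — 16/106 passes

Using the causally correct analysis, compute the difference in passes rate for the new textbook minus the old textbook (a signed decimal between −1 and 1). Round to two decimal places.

Mid-term attendance lies on the pathway teaching method → mid-term attendance → outcome, so adjusting for it blocks the indirect effect. For the total causal effect of teaching method, use the unadjusted pooled rates.
The causal difference is the pooled difference: 0.462 − 0.601 = -0.139.

-0.14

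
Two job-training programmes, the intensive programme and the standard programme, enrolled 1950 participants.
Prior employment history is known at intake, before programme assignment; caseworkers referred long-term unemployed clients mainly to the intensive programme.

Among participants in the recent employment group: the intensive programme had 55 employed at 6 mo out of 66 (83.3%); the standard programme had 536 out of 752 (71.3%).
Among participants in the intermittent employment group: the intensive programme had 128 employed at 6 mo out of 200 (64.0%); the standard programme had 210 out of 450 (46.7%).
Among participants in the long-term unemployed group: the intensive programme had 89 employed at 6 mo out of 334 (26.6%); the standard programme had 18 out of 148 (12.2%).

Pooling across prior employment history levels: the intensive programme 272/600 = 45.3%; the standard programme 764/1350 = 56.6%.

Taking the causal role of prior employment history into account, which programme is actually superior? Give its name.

Prior employment history satisfies the back-door criterion: it is not a descendant of the programme, and it blocks the spurious path from programme to outcome. Adjusting for it (i.e., using the within-prior employment history rates) gives the causal effect.
Within each level — recent employment: 83.3% vs 71.3%; intermittent employment: 64.0% vs 46.7%; long-term unemployed: 26.6% vs 12.2% — the intensive programme is higher every time.

the intensive programme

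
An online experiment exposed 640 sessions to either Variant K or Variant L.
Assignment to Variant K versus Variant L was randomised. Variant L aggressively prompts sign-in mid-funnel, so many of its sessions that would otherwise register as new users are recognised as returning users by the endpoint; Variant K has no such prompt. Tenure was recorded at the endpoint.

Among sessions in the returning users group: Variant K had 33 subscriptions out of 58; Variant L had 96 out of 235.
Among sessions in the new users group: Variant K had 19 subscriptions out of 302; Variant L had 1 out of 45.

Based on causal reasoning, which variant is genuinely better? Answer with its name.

Variant L

Within every user tenure level Variant K has the higher rate, yet pooled Variant L does — Simpson's reversal.
Stratifying would compare variants among sessions the variants themselves sorted into user tenure groups — a form of selection on an intermediate. The unconditioned pooled rates give the total causal effect.
Pooled: Variant K 14.4% vs Variant L 34.6%; Variant L is higher overall.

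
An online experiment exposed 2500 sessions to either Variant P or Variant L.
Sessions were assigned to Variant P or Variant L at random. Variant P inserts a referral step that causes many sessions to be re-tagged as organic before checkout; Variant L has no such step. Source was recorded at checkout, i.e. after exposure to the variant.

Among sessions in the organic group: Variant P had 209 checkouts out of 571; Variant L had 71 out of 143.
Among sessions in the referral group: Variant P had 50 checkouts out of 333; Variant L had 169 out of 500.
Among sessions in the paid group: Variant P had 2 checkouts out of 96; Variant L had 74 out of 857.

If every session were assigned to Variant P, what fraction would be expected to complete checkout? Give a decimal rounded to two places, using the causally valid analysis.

The stratified and pooled comparisons disagree (Variant L wins within each traffic source; Variant P wins overall), so the answer turns on the causal role of traffic source.
Traffic source is downstream of the variant. One should not condition on a consequence of treatment, so the overall rates are the right comparison.
So P(outcome | do(Variant P)) is just the pooled rate for Variant P: 261/1000 = 0.261.

0.26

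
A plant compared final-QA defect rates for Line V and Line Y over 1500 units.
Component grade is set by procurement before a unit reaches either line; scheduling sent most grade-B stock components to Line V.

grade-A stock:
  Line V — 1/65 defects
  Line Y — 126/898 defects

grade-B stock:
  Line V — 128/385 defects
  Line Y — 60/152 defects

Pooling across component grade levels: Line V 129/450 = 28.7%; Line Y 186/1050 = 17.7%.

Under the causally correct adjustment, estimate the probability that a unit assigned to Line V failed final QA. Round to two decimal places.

0.13

Within every component grade level Line V has the lower rate, yet pooled Line Y does — Simpson's reversal.
Here component grade is a common cause — it drives both which line a case falls under and the outcome. The crude comparison mixes populations; the stratum-specific rates are the causally relevant ones.
Standardising Line V to the population component grade mix: 0.642·1/65 + 0.358·128/385 = 0.129.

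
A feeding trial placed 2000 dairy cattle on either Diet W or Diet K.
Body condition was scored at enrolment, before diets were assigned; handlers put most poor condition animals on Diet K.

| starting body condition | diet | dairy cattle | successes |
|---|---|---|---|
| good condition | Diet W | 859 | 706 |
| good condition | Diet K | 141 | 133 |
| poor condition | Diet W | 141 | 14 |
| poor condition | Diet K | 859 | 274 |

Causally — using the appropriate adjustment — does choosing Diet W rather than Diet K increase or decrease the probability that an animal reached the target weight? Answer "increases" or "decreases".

decreases

The stratified and pooled comparisons disagree (Diet K wins within each starting body condition; Diet W wins overall), so the answer turns on the causal role of starting body condition.
Starting body condition satisfies the back-door criterion: it is not a descendant of the diet, and it blocks the spurious path from diet to outcome. Adjusting for it (i.e., using the within-starting body condition rates) gives the causal effect.
Within each level — good condition: 82.2% vs 94.3%; poor condition: 9.9% vs 31.9% — Diet K is higher every time.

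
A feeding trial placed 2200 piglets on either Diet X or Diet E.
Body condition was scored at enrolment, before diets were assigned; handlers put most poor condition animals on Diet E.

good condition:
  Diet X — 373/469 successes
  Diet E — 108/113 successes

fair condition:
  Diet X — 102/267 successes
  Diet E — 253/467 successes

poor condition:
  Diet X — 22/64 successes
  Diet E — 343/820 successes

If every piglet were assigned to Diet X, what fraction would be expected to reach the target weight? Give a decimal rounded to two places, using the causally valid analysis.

The stratified and pooled comparisons disagree (Diet E wins within each starting body condition; Diet X wins overall), so the answer turns on the causal role of starting body condition.
Since starting body condition is a pre-existing factor (not a product of the diet) and it affects the outcome on its own, it is a confounder. The stratified rates, not the pooled rate, identify the causal effect.
Standardising Diet X to the population starting body condition mix: 0.265·373/469 + 0.334·102/267 + 0.402·22/64 = 0.476.

0.48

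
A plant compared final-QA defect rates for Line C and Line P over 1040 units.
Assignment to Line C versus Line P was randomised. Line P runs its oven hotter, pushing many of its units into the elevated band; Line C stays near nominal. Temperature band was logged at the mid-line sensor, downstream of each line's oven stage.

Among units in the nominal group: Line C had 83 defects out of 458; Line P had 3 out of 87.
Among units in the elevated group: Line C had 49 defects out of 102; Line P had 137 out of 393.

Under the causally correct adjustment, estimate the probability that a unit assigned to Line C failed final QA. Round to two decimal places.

0.24

The stratified and pooled comparisons disagree (Line P wins within each in-process temperature band; Line C wins overall), so the answer turns on the causal role of in-process temperature band.
Because the line influences in-process temperature band, in-process temperature band is a post-treatment mediator, not a confounder. Stratifying on it would bias the estimate; the causal effect is the crude pooled difference.
So P(outcome | do(Line C)) is just the pooled rate for Line C: 132/560 = 0.236.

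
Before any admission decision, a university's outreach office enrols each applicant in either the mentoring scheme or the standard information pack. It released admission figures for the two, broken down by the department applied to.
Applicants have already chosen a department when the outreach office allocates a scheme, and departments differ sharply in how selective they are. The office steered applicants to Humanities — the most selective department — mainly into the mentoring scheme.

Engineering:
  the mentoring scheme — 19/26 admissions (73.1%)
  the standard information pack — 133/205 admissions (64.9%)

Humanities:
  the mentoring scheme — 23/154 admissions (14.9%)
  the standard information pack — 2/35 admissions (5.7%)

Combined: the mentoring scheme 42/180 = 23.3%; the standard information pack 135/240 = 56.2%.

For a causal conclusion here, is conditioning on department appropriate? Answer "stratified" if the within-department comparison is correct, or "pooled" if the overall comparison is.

Within every department level the mentoring scheme has the higher rate, yet pooled the standard information pack does — Simpson's reversal.
Since department is a pre-existing factor (not a product of the outreach scheme) and it affects the outcome on its own, it is a confounder. The stratified rates, not the pooled rate, identify the causal effect.
Within each level — Engineering: 73.1% vs 64.9%; Humanities: 14.9% vs 5.7% — the mentoring scheme is higher every time.

stratified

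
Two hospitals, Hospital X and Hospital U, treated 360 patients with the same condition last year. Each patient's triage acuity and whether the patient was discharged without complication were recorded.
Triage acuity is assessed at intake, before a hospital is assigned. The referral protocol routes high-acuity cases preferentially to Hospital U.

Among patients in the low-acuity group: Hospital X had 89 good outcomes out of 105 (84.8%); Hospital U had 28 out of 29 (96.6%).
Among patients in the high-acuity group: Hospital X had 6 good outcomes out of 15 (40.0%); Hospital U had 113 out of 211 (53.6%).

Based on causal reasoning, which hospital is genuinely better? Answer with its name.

Hospital U

The imbalance in triage acuity arose from how patients were allocated, not from anything the hospital did; and triage acuity independently affects the outcome. The pooled gap is confounded — condition on triage acuity.
Within each level — low-acuity: 84.8% vs 96.6%; high-acuity: 40.0% vs 53.6% — Hospital U is higher every time.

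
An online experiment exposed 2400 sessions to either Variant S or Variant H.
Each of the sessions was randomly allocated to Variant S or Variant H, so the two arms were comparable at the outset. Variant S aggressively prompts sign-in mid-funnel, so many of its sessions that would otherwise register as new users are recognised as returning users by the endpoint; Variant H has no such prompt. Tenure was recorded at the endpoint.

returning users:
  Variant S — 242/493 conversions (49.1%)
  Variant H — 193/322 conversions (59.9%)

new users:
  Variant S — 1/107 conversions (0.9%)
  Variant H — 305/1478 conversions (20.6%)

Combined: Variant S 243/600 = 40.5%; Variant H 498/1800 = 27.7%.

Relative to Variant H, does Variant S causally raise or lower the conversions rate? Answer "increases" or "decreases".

The distribution of user tenure is itself part of what the variant does — it is an intermediate outcome. Holding it fixed would remove that part of the effect; the total effect is the pooled difference.
Pooled: Variant S 40.5% vs Variant H 27.7%; Variant S is higher overall.

increases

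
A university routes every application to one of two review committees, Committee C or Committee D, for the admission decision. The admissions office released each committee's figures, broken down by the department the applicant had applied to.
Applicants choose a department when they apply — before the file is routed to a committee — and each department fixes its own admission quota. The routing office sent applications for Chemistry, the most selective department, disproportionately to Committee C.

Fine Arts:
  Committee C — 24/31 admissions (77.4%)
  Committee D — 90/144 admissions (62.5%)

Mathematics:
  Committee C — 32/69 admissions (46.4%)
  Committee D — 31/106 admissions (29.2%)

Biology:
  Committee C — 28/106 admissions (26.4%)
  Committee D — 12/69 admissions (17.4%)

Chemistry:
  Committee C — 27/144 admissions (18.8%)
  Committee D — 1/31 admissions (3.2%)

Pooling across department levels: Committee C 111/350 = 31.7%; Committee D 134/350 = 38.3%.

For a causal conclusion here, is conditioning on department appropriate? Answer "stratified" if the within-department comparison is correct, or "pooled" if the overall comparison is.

The department-specific comparison favours Committee C throughout, but the pooled figures favour Committee D. The question is whether to condition on department.
Department differs across review committees for reasons unrelated to any effect of the review committee itself, and it separately predicts the outcome — a classic confounder. We must compare within department levels.
Within each level — Fine Arts: 77.4% vs 62.5%; Mathematics: 46.4% vs 29.2%; Biology: 26.4% vs 17.4%; Chemistry: 18.8% vs 3.2% — Committee C is higher every time.

stratified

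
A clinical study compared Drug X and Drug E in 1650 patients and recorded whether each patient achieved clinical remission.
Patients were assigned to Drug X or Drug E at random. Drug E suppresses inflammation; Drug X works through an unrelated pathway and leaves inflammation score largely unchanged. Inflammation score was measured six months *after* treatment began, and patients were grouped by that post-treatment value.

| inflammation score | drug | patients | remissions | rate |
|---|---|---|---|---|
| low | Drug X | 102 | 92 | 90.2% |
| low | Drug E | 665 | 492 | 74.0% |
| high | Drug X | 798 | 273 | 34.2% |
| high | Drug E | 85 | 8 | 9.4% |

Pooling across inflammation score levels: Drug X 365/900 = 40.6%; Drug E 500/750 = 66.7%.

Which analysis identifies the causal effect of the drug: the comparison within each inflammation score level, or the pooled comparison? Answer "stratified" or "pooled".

Within every inflammation score level Drug X has the higher rate, yet pooled Drug E does — Simpson's reversal.
Stratifying would compare drugs among patients the drugs themselves sorted into inflammation score groups — a form of selection on an intermediate. The unconditioned pooled rates give the total causal effect.
Pooled: Drug X 40.6% vs Drug E 66.7%; Drug E is higher overall.

pooled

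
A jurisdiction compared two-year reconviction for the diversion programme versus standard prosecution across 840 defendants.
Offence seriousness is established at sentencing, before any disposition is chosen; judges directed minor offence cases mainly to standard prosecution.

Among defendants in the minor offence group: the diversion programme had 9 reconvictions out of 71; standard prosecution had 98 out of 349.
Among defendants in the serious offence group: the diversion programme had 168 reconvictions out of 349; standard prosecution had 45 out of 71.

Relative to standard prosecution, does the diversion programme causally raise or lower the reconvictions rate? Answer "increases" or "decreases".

decreases

The offence seriousness-specific comparison favours the diversion programme throughout, but the pooled figures favour standard prosecution. The question is whether to condition on offence seriousness.
Offence seriousness satisfies the back-door criterion: it is not a descendant of the disposition, and it blocks the spurious path from disposition to outcome. Adjusting for it (i.e., using the within-offence seriousness rates) gives the causal effect.
Within each level — minor offence: 12.7% vs 28.1%; serious offence: 48.1% vs 63.4% — the diversion programme is lower every time.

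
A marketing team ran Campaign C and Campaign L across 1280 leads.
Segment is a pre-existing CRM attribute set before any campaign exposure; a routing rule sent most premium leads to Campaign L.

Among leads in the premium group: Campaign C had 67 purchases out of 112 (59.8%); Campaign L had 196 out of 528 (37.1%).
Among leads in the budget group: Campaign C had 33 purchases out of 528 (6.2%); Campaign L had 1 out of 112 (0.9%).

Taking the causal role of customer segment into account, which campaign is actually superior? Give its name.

Campaign C

Customer segment differs across campaigns for reasons unrelated to any effect of the campaign itself, and it separately predicts the outcome — a classic confounder. We must compare within customer segment levels.
Within each level — premium: 59.8% vs 37.1%; budget: 6.2% vs 0.9% — Campaign C is higher every time.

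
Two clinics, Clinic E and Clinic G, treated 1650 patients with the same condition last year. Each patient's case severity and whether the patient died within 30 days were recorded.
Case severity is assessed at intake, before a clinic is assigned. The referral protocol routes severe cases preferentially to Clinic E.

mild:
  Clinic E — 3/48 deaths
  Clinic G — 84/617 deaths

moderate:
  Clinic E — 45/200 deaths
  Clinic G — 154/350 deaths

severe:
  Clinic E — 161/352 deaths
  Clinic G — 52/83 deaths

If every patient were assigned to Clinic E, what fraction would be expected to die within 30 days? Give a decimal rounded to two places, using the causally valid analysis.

Since case severity is a pre-existing factor (not a product of the clinic) and it affects the outcome on its own, it is a confounder. The stratified rates, not the pooled rate, identify the causal effect.
Standardising Clinic E to the population case severity mix: 0.403·3/48 + 0.333·45/200 + 0.264·161/352 = 0.221.

0.22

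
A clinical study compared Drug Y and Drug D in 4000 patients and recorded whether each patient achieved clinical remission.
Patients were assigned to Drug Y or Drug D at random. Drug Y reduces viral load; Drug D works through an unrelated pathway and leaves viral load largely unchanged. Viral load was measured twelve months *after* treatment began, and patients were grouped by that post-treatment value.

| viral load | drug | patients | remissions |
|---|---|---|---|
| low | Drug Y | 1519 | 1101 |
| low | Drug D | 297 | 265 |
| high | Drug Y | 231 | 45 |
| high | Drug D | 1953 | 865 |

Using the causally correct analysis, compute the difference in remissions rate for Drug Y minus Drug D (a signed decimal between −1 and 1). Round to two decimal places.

The distribution of viral load is itself part of what the drug does — it is an intermediate outcome. Holding it fixed would remove that part of the effect; the total effect is the pooled difference.
The causal difference is the pooled difference: 0.655 − 0.502 = +0.153.

+0.15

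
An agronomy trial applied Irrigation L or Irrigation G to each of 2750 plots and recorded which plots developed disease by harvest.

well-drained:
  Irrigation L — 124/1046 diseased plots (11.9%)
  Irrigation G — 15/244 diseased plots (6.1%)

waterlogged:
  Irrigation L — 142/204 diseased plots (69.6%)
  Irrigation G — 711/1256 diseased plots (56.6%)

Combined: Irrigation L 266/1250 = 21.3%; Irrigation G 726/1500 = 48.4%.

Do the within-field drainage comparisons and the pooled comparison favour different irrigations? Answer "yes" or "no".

yes

Within each field drainage level (well-drained 11.9% vs 6.1%; waterlogged 69.6% vs 56.6%), Irrigation G has the lower rate every time. Pooled: 21.3% vs 48.4% — Irrigation L has the lower rate overall. The two comparisons disagree.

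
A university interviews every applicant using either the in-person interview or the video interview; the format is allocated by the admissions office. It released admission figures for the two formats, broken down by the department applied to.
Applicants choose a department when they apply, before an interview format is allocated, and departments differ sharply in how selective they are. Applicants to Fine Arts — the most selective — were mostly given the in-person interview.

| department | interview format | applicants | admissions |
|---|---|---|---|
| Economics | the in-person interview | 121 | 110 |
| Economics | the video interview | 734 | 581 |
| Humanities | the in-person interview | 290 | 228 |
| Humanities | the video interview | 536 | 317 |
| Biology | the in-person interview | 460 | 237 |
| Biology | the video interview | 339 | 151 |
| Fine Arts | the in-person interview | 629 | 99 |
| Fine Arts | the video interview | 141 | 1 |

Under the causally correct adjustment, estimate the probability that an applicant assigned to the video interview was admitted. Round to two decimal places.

0.47

Department satisfies the back-door criterion: it is not a descendant of the interview format, and it blocks the spurious path from interview format to outcome. Adjusting for it (i.e., using the within-department rates) gives the causal effect.
Standardising the video interview to the population department mix: 0.263·581/734 + 0.254·317/536 + 0.246·151/339 + 0.237·1/141 = 0.470.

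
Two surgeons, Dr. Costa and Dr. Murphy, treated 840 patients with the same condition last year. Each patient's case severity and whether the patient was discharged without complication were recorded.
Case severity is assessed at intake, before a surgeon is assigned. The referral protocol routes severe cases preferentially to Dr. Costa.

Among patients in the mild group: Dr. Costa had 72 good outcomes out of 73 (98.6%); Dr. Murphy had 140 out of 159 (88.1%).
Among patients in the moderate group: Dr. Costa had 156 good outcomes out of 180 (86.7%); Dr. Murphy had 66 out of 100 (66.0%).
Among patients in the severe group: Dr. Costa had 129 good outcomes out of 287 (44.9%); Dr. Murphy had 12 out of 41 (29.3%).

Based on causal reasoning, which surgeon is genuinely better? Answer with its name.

Dr. Costa

Within every case severity level Dr. Costa has the higher rate, yet pooled Dr. Murphy does — Simpson's reversal.
Case severity differs across surgeons for reasons unrelated to any effect of the surgeon itself, and it separately predicts the outcome — a classic confounder. We must compare within case severity levels.
Within each level — mild: 98.6% vs 88.1%; moderate: 86.7% vs 66.0%; severe: 44.9% vs 29.3% — Dr. Costa is higher every time.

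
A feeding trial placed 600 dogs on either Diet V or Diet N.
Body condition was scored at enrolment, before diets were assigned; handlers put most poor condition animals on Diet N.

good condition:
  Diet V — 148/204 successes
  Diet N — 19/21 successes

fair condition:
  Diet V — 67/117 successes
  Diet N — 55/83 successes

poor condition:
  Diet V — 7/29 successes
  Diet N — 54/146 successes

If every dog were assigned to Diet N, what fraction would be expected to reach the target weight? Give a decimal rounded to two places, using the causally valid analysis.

Diet N is higher inside every starting body condition stratum but Diet V is higher in aggregate. Whether to stratify depends on how starting body condition relates to the diet.
Starting body condition differs across diets for reasons unrelated to any effect of the diet itself, and it separately predicts the outcome — a classic confounder. We must compare within starting body condition levels.
Standardising Diet N to the population starting body condition mix: 0.375·19/21 + 0.333·55/83 + 0.292·54/146 = 0.668.

0.67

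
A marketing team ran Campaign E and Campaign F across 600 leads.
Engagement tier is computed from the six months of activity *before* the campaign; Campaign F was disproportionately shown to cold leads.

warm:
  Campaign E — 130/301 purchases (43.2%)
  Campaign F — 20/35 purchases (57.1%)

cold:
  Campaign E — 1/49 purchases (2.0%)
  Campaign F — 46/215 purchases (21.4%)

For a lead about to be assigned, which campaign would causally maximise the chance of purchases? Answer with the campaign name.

Campaign F

The stratified and pooled comparisons disagree (Campaign F wins within each engagement tier; Campaign E wins overall), so the answer turns on the causal role of engagement tier.
The imbalance in engagement tier arose from how leads were allocated, not from anything the campaign did; and engagement tier independently affects the outcome. The pooled gap is confounded — condition on engagement tier.
Within each level — warm: 43.2% vs 57.1%; cold: 2.0% vs 21.4% — Campaign F is higher every time.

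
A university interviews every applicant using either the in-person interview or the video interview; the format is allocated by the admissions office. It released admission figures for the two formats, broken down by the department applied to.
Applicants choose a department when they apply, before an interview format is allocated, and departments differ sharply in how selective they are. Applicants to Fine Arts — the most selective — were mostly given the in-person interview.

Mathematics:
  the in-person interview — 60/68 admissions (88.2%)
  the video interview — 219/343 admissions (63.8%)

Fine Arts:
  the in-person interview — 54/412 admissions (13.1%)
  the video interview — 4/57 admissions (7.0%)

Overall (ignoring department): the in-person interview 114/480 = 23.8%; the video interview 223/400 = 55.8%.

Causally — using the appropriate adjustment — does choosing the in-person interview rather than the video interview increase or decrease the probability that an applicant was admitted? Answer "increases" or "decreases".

increases

Within every department level the in-person interview has the higher rate, yet pooled the video interview does — Simpson's reversal.
Nothing the interview format does changes department; the imbalance is an allocation artefact. With department also predicting the outcome, the pooled figure is confounded, and the within-stratum comparison is the causal one.
Within each level — Mathematics: 88.2% vs 63.8%; Fine Arts: 13.1% vs 7.0% — the in-person interview is higher every time.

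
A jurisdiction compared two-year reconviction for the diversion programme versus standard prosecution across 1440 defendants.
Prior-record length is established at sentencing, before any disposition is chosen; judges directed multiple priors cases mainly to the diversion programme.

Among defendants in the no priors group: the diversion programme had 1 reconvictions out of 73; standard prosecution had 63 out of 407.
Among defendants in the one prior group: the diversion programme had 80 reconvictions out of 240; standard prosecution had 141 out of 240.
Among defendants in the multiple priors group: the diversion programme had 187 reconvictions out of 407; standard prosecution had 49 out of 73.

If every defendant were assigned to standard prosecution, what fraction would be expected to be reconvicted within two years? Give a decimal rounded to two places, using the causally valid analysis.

0.47

The stratified and pooled comparisons disagree (the diversion programme wins within each prior-record length; standard prosecution wins overall), so the answer turns on the causal role of prior-record length.
The imbalance in prior-record length arose from how defendants were allocated, not from anything the disposition did; and prior-record length independently affects the outcome. The pooled gap is confounded — condition on prior-record length.
Standardising standard prosecution to the population prior-record length mix: 0.333·63/407 + 0.333·141/240 + 0.333·49/73 = 0.471.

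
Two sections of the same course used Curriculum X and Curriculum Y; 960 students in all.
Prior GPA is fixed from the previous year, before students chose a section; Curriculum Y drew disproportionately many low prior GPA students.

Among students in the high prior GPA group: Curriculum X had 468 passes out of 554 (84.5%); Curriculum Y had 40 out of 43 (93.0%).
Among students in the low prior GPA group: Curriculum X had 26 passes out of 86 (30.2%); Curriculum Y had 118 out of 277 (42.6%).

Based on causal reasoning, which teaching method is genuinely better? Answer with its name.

Here prior GPA band is a common cause — it drives both which teaching method a case falls under and the outcome. The crude comparison mixes populations; the stratum-specific rates are the causally relevant ones.
Within each level — high prior GPA: 84.5% vs 93.0%; low prior GPA: 30.2% vs 42.6% — Curriculum Y is higher every time.

Curriculum Y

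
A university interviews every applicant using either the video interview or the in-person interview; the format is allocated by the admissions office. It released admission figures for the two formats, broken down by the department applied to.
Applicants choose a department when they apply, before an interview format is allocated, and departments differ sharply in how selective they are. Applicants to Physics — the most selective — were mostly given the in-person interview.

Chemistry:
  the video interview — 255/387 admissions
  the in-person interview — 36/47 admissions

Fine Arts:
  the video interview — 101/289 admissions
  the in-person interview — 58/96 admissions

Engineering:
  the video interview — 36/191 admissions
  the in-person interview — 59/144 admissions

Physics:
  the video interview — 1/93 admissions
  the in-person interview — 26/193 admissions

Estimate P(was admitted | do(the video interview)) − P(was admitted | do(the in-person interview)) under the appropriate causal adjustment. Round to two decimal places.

Nothing the interview format does changes department; the imbalance is an allocation artefact. With department also predicting the outcome, the pooled figure is confounded, and the within-stratum comparison is the causal one.
Adjusting over the population distribution of department: 0.301·(0.659−0.766) + 0.267·(0.349−0.604) + 0.233·(0.188−0.410) + 0.199·(0.011−0.135) = -0.176.

-0.18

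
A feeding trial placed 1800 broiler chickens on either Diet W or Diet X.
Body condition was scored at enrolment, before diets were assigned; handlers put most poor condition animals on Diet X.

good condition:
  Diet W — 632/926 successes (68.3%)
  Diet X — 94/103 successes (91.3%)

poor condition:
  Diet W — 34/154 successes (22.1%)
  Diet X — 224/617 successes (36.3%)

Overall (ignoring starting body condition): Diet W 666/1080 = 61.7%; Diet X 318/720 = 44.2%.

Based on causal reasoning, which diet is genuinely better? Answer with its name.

Since starting body condition is a pre-existing factor (not a product of the diet) and it affects the outcome on its own, it is a confounder. The stratified rates, not the pooled rate, identify the causal effect.
Within each level — good condition: 68.3% vs 91.3%; poor condition: 22.1% vs 36.3% — Diet X is higher every time.

Diet X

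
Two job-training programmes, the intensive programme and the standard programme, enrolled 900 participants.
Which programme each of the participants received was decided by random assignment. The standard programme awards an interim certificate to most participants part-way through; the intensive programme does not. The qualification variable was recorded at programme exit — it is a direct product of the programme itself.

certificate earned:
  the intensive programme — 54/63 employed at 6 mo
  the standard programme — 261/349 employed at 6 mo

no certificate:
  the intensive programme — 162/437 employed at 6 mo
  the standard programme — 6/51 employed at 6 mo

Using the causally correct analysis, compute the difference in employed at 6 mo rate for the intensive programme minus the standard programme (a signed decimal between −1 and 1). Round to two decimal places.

-0.24

the intensive programme is higher inside every qualification attained during the programme stratum but the standard programme is higher in aggregate. Whether to stratify depends on how qualification attained during the programme relates to the programme.
Qualification attained during the programme here is a post-treatment variable shaped by the programme; conditioning on it would introduce bias rather than remove it. The overall comparison is the causal one.
The causal difference is the pooled difference: 0.432 − 0.667 = -0.235.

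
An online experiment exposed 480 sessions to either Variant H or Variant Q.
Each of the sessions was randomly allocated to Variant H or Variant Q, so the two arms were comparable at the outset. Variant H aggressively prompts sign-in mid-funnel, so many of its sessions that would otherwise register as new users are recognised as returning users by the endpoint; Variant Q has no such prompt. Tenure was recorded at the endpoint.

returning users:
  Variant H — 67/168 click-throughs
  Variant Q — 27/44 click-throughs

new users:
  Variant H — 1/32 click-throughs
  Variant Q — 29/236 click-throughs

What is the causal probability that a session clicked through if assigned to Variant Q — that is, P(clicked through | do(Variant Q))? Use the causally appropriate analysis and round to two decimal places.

Variant Q is higher inside every user tenure stratum but Variant H is higher in aggregate. Whether to stratify depends on how user tenure relates to the variant.
User tenure is recorded after the variant and is itself shifted by it — it sits on the causal path from variant to outcome. Conditioning on a mediator would strip out part of the effect we want; the pooled comparison gives the total causal effect.
So P(outcome | do(Variant Q)) is just the pooled rate for Variant Q: 56/280 = 0.200.

0.20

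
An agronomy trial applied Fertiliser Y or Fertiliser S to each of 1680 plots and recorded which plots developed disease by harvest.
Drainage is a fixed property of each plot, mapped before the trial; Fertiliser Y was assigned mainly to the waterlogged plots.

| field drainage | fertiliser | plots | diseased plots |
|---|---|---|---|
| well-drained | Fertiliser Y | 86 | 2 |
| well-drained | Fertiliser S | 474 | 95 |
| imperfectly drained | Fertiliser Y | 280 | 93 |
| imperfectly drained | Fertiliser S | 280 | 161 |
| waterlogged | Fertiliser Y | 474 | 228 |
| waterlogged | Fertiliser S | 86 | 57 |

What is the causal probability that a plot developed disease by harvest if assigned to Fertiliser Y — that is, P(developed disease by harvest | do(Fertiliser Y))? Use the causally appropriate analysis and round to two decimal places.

0.28

The stratified and pooled comparisons disagree (Fertiliser Y wins within each field drainage; Fertiliser S wins overall), so the answer turns on the causal role of field drainage.
Field drainage differs across fertilisers for reasons unrelated to any effect of the fertiliser itself, and it separately predicts the outcome — a classic confounder. We must compare within field drainage levels.
Standardising Fertiliser Y to the population field drainage mix: 0.333·2/86 + 0.333·93/280 + 0.333·228/474 = 0.279.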